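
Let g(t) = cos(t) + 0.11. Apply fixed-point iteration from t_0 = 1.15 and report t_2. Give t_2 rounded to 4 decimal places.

0.9786

t_1 = g(1.150000) = 0.518487
t_2 = g(0.518487) = 0.978570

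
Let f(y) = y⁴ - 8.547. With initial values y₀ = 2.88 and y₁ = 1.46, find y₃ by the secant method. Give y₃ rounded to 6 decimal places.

1.753787

Secant update: y_(k+1) = y_k − f(y_k)·(y_k − y_(k-1))/(f(y_k) − f(y_(k-1))).
f(y_0) = 60.250071, f(y_1) = -4.003281
y_2 = 1.460000 - (-4.003281)·(1.460000 - 2.880000)/(-4.003281 - (60.250071)) = 1.548473; f(y_2) = -2.797712
y_3 = 1.548473 - (-2.797712)·(1.548473 - 1.460000)/(-2.797712 - (-4.003281)) = 1.753787; f(y_3) = 0.913353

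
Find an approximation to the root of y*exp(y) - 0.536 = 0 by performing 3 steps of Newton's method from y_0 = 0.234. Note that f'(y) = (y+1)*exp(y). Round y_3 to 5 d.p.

0.37017

y_0 = 0.234000: f = -0.240307, f' = 1.559337 → y_1 = 0.234000 - (-0.240307)/(1.559337) = 0.388109
y_1 = 0.388109: f = 0.036146, f' = 2.046335 → y_2 = 0.388109 - (0.036146)/(2.046335) = 0.370445
y_2 = 0.370445: f = 0.000545, f' = 1.984924 → y_3 = 0.370445 - (0.000545)/(1.984924) = 0.370171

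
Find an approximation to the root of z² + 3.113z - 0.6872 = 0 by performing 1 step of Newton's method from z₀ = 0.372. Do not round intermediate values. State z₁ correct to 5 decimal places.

f'(z) = 2z + 3.113
z_0 = 0.372000: f = 0.609220, f' = 3.857000 → z_1 = 0.372000 - (0.609220)/(3.857000) = 0.214048

0.21405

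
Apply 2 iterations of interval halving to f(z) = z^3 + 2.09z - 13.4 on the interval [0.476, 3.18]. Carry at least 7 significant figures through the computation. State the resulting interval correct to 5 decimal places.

f(0.476000) = -12.297310, f(3.180000) = 25.403632 (opposite signs)
step 1: m = 1.828000, f(m) = -3.471064 < 0 → root in [1.828000, 3.180000]
step 2: m = 2.504000, f(m) = 7.533480 > 0 → root in [1.828000, 2.504000]

[1.82800, 2.50400]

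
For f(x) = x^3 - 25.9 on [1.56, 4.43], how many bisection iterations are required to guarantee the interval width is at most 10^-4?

15

Initial width b − a = 4.43 − 1.56 = 2.870000.
After n steps the width is (b−a)/2^n; need (b−a)/2^n ≤ 10^-4.
So n ≥ log₂(2.870000/10^-4) = log₂(28700.0000) ≈ 14.8088.
Hence n = 15.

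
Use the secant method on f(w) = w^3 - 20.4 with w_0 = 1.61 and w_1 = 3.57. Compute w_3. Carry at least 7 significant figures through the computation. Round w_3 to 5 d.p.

2.63703

f(w_0) = -16.226719, f(w_1) = 25.099293
w_2 = 3.570000 - (25.099293)·(3.570000 - 1.610000)/(25.099293 - (-16.226719)) = 2.379597; f(w_2) = -6.925577
w_3 = 2.379597 - (-6.925577)·(2.379597 - 3.570000)/(-6.925577 - (25.099293)) = 2.637029; f(w_3) = -2.062307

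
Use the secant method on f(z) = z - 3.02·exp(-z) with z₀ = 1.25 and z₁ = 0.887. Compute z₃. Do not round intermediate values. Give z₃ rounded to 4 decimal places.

Secant update: z_(k+1) = z_k − f(z_k)·(z_k − z_(k-1))/(f(z_k) − f(z_(k-1))).
f(z_0) = 0.384756, f(z_1) = -0.356907
z_2 = 0.887000 - (-0.356907)·(0.887000 - 1.250000)/(-0.356907 - (0.384756)) = 1.061685; f(z_2) = 0.017150
z_3 = 1.061685 - (0.017150)·(1.061685 - 0.887000)/(0.017150 - (-0.356907)) = 1.053676; f(z_3) = 0.000742

1.0537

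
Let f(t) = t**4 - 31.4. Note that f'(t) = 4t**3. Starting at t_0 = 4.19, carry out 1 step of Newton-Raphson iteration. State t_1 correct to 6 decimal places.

t_0 = 4.190000: f = 276.816647, f' = 294.240236 → t_1 = 4.190000 - (276.816647)/(294.240236) = 3.249216

3.249216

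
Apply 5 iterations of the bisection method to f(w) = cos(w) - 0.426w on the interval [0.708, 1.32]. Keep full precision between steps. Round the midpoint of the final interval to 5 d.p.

f(0.708000) = 0.458056, f(1.320000) = -0.314145 (opposite signs)
step 1: m = 1.014000, f(m) = 0.096505 > 0 → root in [1.014000, 1.320000]
step 2: m = 1.167000, f(m) = -0.104230 < 0 → root in [1.014000, 1.167000]
step 3: m = 1.090500, f(m) = -0.002511 < 0 → root in [1.014000, 1.090500]
step 4: m = 1.052250, f(m) = 0.047360 > 0 → root in [1.052250, 1.090500]
step 5: m = 1.071375, f(m) = 0.022512 > 0 → root in [1.071375, 1.090500]
Midpoint of [1.071375, 1.090500] = 1.080938

1.08094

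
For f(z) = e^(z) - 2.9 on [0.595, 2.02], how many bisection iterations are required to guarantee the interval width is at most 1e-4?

Initial width b − a = 2.02 − 0.595 = 1.425000.
After n steps the width is (b−a)/2^n; need (b−a)/2^n ≤ 1e-4.
So n ≥ log₂(1.425000/1e-4) = log₂(14250.0000) ≈ 13.7987.
Hence n = 14.

14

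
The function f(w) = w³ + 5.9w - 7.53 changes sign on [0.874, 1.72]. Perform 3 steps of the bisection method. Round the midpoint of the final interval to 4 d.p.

f(0.874000) = -1.705772, f(1.720000) = 7.706448 (opposite signs)
step 1: m = 1.297000, f(m) = 2.304125 > 0 → root in [0.874000, 1.297000]
step 2: m = 1.085500, f(m) = 0.153506 > 0 → root in [0.874000, 1.085500]
step 3: m = 0.979750, f(m) = -0.809003 < 0 → root in [0.979750, 1.085500]
Midpoint of [0.979750, 1.085500] = 1.032625

1.0326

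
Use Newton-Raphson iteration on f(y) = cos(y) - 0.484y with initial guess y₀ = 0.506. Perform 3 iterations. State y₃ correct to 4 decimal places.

f'(y) = -sin(y) - 0.484
y_0 = 0.506000: f = 0.629786, f' = -0.968682 → y_1 = 0.506000 - (0.629786)/(-0.968682) = 1.156147
y_1 = 1.156147: f = -0.156707, f' = -1.399258 → y_2 = 1.156147 - (-0.156707)/(-1.399258) = 1.044155
y_2 = 1.044155: f = -0.002738, f' = -1.348500 → y_3 = 1.044155 - (-0.002738)/(-1.348500) = 1.042124

1.0421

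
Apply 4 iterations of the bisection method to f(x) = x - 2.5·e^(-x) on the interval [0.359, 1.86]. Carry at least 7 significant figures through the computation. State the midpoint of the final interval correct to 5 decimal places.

f(0.359000) = -1.386936, f(1.860000) = 1.470818 (opposite signs)
step 1: m = 1.109500, f(m) = 0.285191 > 0 → root in [0.359000, 1.109500]
step 2: m = 0.734250, f(m) = -0.465413 < 0 → root in [0.734250, 1.109500]
step 3: m = 0.921875, f(m) = -0.072556 < 0 → root in [0.921875, 1.109500]
step 4: m = 1.015688, f(m) = 0.110304 > 0 → root in [0.921875, 1.015688]
Midpoint of [0.921875, 1.015688] = 0.968781

0.96878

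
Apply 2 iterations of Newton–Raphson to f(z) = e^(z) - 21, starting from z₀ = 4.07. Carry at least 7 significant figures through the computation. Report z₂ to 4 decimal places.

f'(z) = e^(z)
z_0 = 4.070000: f = 37.556963, f' = 58.556963 → z_1 = 4.070000 - (37.556963)/(58.556963) = 3.428625
z_1 = 3.428625: f = 9.834221, f' = 30.834221 → z_2 = 3.428625 - (9.834221)/(30.834221) = 3.109687

3.1097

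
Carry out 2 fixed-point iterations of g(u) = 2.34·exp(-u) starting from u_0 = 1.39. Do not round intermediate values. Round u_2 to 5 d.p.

u_1 = g(1.390000) = 0.582836
u_2 = g(0.582836) = 1.306452

1.30645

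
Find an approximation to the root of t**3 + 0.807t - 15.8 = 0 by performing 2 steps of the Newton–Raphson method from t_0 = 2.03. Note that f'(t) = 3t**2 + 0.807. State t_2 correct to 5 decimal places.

2.40394

t_0 = 2.030000: f = -5.796363, f' = 13.169700 → t_1 = 2.030000 - (-5.796363)/(13.169700) = 2.470129
t_1 = 2.470129: f = 1.264973, f' = 19.111607 → t_2 = 2.470129 - (1.264973)/(19.111607) = 2.403940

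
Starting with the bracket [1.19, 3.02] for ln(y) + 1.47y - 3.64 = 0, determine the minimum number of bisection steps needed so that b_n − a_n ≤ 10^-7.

Initial width b − a = 3.02 − 1.19 = 1.830000.
After n steps the width is (b−a)/2^n; need (b−a)/2^n ≤ 10^-7.
So n ≥ log₂(1.830000/10^-7) = log₂(18300000.0000) ≈ 24.1253.
Hence n = 25.

25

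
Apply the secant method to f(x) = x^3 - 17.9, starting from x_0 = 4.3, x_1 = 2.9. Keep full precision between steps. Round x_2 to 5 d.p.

Secant update: x_(k+1) = x_k − f(x_k)·(x_k − x_(k-1))/(f(x_k) − f(x_(k-1))).
f(x_0) = 61.607000, f(x_1) = 6.489000
x_2 = 2.900000 - (6.489000)·(2.900000 - 4.300000)/(6.489000 - (61.607000)) = 2.735179; f(x_2) = 2.562434

2.73518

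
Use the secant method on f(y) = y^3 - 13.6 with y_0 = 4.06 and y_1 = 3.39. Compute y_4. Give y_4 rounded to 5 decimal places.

2.40409

f(y_0) = 53.323416, f(y_1) = 25.358219
y_2 = 3.390000 - (25.358219)·(3.390000 - 4.060000)/(25.358219 - (53.323416)) = 2.782459; f(y_2) = 7.942012
y_3 = 2.782459 - (7.942012)·(2.782459 - 3.390000)/(7.942012 - (25.358219)) = 2.505412; f(y_3) = 2.126702
y_4 = 2.505412 - (2.126702)·(2.505412 - 2.782459)/(2.126702 - (7.942012)) = 2.404094; f(y_4) = 0.294872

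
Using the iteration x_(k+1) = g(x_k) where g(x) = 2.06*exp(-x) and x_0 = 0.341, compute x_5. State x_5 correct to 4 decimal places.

x_1 = g(0.341000) = 1.464781
x_2 = g(1.464781) = 0.476125
x_3 = g(0.476125) = 1.279643
x_4 = g(1.279643) = 0.572961
x_5 = g(0.572961) = 1.161538

1.1615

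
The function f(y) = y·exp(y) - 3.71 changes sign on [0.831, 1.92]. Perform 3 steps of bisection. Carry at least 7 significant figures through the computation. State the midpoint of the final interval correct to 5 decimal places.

f(0.831000) = -1.802345, f(1.920000) = 9.386240 (opposite signs)
step 1: m = 1.375500, f(m) = 1.732929 > 0 → root in [0.831000, 1.375500]
step 2: m = 1.103250, f(m) = -0.384865 < 0 → root in [1.103250, 1.375500]
step 3: m = 1.239375, f(m) = 0.570125 > 0 → root in [1.103250, 1.239375]
Midpoint of [1.103250, 1.239375] = 1.171312

1.17131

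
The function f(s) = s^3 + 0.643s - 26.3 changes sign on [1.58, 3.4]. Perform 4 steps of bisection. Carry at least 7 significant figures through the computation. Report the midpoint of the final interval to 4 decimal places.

2.8881

f(1.580000) = -21.339748, f(3.400000) = 15.190200 (opposite signs)
step 1: m = 2.490000, f(m) = -9.260681 < 0 → root in [2.490000, 3.400000]
step 2: m = 2.945000, f(m) = 1.135694 > 0 → root in [2.490000, 2.945000]
step 3: m = 2.717500, f(m) = -4.484437 < 0 → root in [2.717500, 2.945000]
step 4: m = 2.831250, f(m) = -1.784273 < 0 → root in [2.831250, 2.945000]
Midpoint of [2.831250, 2.945000] = 2.888125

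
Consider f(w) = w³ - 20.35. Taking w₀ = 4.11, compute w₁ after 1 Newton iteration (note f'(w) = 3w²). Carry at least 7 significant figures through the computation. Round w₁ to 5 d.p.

w_0 = 4.110000: f = 49.076531, f' = 50.676300 → w_1 = 4.110000 - (49.076531)/(50.676300) = 3.141568

3.14157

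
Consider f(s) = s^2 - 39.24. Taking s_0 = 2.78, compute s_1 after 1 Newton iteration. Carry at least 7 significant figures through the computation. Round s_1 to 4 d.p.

Newton update: s ← s − f(s)/f'(s).
f'(s) = 2s
s_0 = 2.780000: f = -31.511600, f' = 5.560000 → s_1 = 2.780000 - (-31.511600)/(5.560000) = 8.447554

8.4476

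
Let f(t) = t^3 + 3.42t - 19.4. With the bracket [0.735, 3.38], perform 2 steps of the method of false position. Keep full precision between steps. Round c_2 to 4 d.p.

f(0.735000) = -16.489235, f(3.380000) = 30.774072
step 1: c = 1.657788, f(c) = -9.174328 < 0 → new bracket [1.657788, 3.380000]
step 2: c = 2.053302, f(c) = -3.720887 < 0 → new bracket [2.053302, 3.380000]

2.0533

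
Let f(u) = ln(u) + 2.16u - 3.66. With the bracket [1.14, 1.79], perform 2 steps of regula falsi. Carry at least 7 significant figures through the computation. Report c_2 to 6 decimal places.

False-position update: c = (a·f(b) − b·f(a))/(f(b) − f(a)); replace the endpoint whose sign matches f(c).
f(1.140000) = -1.066572, f(1.790000) = 0.788616
step 1: c = 1.513694, f(c) = 0.024131 > 0 → new bracket [1.140000, 1.513694]
step 2: c = 1.505426, f(c) = 0.000796 > 0 → new bracket [1.140000, 1.505426]

1.505426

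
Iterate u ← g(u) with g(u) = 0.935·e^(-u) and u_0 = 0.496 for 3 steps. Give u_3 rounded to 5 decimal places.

u_1 = g(0.496000) = 0.569379
u_2 = g(0.569379) = 0.529095
u_3 = g(0.529095) = 0.550844

0.55084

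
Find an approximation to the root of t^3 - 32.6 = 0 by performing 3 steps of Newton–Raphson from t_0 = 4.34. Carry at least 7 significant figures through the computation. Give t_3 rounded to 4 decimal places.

3.1947

f'(t) = 3t^2
t_0 = 4.340000: f = 49.146504, f' = 56.506800 → t_1 = 4.340000 - (49.146504)/(56.506800) = 3.470255
t_1 = 3.470255: f = 9.191137, f' = 36.128010 → t_2 = 3.470255 - (9.191137)/(36.128010) = 3.215850
t_2 = 3.215850: f = 0.657338, f' = 31.025080 → t_3 = 3.215850 - (0.657338)/(31.025080) = 3.194663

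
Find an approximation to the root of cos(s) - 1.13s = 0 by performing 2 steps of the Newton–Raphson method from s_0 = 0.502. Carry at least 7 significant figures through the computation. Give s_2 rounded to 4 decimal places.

f'(s) = -sin(s) - 1.13
s_0 = 0.502000: f = 0.309362, f' = -1.611180 → s_1 = 0.502000 - (0.309362)/(-1.611180) = 0.694010
s_1 = 0.694010: f = -0.015543, f' = -1.769624 → s_2 = 0.694010 - (-0.015543)/(-1.769624) = 0.685226

0.6852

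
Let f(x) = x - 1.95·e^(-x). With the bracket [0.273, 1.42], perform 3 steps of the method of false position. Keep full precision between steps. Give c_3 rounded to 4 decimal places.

0.8424

f(0.273000) = -1.211131, f(1.420000) = 0.948658
step 1: c = 0.916196, f(c) = 0.136122 > 0 → new bracket [0.273000, 0.916196]
step 2: c = 0.851210, f(c) = 0.018758 > 0 → new bracket [0.273000, 0.851210]
step 3: c = 0.842391, f(c) = 0.002566 > 0 → new bracket [0.273000, 0.842391]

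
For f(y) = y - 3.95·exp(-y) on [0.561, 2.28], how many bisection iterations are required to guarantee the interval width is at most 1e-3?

11

Initial width b − a = 2.28 − 0.561 = 1.719000.
After n steps the width is (b−a)/2^n; need (b−a)/2^n ≤ 1e-3.
So n ≥ log₂(1.719000/1e-3) = log₂(1719.0000) ≈ 10.7474.
Hence n = 11.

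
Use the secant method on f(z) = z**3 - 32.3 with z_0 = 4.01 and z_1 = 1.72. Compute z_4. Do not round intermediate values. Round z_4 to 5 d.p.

f(z_0) = 32.181201, f(z_1) = -27.211552
z_2 = 1.720000 - (-27.211552)·(1.720000 - 4.010000)/(-27.211552 - (32.181201)) = 2.769193; f(z_2) = -11.064640
z_3 = 2.769193 - (-11.064640)·(2.769193 - 1.720000)/(-11.064640 - (-27.211552)) = 3.488150; f(z_3) = 10.140996
z_4 = 3.488150 - (10.140996)·(3.488150 - 2.769193)/(10.140996 - (-11.064640)) = 3.144329; f(z_4) = -1.212626

3.14433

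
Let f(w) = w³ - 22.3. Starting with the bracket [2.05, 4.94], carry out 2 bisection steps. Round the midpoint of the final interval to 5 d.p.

3.13375

f(2.050000) = -13.684875, f(4.940000) = 98.253784 (opposite signs)
step 1: m = 3.495000, f(m) = 20.391512 > 0 → root in [2.050000, 3.495000]
step 2: m = 2.772500, f(m) = -0.988468 < 0 → root in [2.772500, 3.495000]
Midpoint of [2.772500, 3.495000] = 3.133750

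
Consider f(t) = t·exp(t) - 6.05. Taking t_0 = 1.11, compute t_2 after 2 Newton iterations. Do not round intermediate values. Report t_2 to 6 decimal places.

1.442924

f'(t) = (t + 1)·exp(t)
t_0 = 1.110000: f = -2.681862, f' = 6.402496 → t_1 = 1.110000 - (-2.681862)/(6.402496) = 1.528878
t_1 = 1.528878: f = 1.002707, f' = 11.665703 → t_2 = 1.528878 - (1.002707)/(11.665703) = 1.442924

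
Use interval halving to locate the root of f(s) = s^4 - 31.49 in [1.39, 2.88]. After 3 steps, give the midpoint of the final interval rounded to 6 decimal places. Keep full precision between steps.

2.414375

f(1.390000) = -27.756990, f(2.880000) = 37.307071 (opposite signs)
step 1: m = 2.135000, f(m) = -10.712585 < 0 → root in [2.135000, 2.880000]
step 2: m = 2.507500, f(m) = 8.043364 > 0 → root in [2.135000, 2.507500]
step 3: m = 2.321250, f(m) = -2.457284 < 0 → root in [2.321250, 2.507500]
Midpoint of [2.321250, 2.507500] = 2.414375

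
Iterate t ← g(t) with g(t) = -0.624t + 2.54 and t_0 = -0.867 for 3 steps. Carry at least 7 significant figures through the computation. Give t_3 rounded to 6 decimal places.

t_1 = g(-0.867000) = 3.081008
t_2 = g(3.081008) = 0.617451
t_3 = g(0.617451) = 2.154711

2.154711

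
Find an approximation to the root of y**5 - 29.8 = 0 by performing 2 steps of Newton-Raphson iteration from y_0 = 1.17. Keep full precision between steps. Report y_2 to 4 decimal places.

f'(y) = 5y**4
y_0 = 1.170000: f = -27.607552, f' = 9.369436 → y_1 = 1.170000 - (-27.607552)/(9.369436) = 4.116554
y_1 = 4.116554: f = 1152.340878, f' = 1435.837834 → y_2 = 4.116554 - (1152.340878)/(1435.837834) = 3.313998

3.3140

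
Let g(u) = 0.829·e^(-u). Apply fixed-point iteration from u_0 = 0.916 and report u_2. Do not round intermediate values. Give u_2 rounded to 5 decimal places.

u_1 = g(0.916000) = 0.331696
u_2 = g(0.331696) = 0.594978

0.59498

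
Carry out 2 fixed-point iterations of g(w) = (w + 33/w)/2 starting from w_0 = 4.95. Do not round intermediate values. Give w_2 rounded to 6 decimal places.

w_1 = g(4.950000) = 5.808333
w_2 = g(5.808333) = 5.744913

5.744913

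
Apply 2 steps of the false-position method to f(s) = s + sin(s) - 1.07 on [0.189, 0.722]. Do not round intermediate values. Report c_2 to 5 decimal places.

f(0.189000) = -0.693123, f(0.722000) = 0.312887
step 1: c = 0.556228, f(c) = 0.014214 > 0 → new bracket [0.189000, 0.556228]
step 2: c = 0.548848, f(c) = 0.000553 > 0 → new bracket [0.189000, 0.548848]

0.54885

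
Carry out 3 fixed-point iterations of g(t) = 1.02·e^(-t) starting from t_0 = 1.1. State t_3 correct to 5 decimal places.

0.49335

t_1 = g(1.100000) = 0.339529
t_2 = g(0.339529) = 0.726348
t_3 = g(0.726348) = 0.493346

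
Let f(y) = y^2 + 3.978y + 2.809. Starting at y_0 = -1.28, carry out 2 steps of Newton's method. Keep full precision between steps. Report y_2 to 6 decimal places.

Newton update: y ← y − f(y)/f'(y).
f'(y) = 2y + 3.978
y_0 = -1.280000: f = -0.644440, f' = 1.418000 → y_1 = -1.280000 - (-0.644440)/(1.418000) = -0.825529
y_1 = -0.825529: f = 0.206544, f' = 2.326942 → y_2 = -0.825529 - (0.206544)/(2.326942) = -0.914291

-0.914291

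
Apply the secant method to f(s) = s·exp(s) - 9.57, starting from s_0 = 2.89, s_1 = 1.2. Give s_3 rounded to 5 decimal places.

1.86150

Secant update: s_(k+1) = s_k − f(s_k)·(s_k − s_(k-1))/(f(s_k) − f(s_(k-1))).
f(s_0) = 42.430665, f(s_1) = -5.585860
s_2 = 1.200000 - (-5.585860)·(1.200000 - 2.890000)/(-5.585860 - (42.430665)) = 1.396601; f(s_2) = -3.925720
s_3 = 1.396601 - (-3.925720)·(1.396601 - 1.200000)/(-3.925720 - (-5.585860)) = 1.861502; f(s_3) = 2.405779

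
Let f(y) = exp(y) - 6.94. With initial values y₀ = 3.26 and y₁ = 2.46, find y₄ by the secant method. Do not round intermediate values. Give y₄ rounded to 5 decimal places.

1.94451

f(y_0) = 19.109537, f(y_1) = 4.764812
y_2 = 2.460000 - (4.764812)·(2.460000 - 3.260000)/(4.764812 - (19.109537)) = 2.194268; f(y_2) = 2.033432
y_3 = 2.194268 - (2.033432)·(2.194268 - 2.460000)/(2.033432 - (4.764812)) = 1.996439; f(y_3) = 0.422788
y_4 = 1.996439 - (0.422788)·(1.996439 - 2.194268)/(0.422788 - (2.033432)) = 1.944509; f(y_4) = 0.050200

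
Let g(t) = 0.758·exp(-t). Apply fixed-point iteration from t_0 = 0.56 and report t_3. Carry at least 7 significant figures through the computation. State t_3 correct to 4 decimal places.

t_1 = g(0.560000) = 0.432976
t_2 = g(0.432976) = 0.491620
t_3 = g(0.491620) = 0.463619

0.4636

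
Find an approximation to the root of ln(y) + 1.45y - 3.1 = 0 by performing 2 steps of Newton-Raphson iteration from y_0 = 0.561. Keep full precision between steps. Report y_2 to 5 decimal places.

1.74236

Newton update: y ← y − f(y)/f'(y).
f'(y) = 1/y + 1.45
y_0 = 0.561000: f = -2.864584, f' = 3.232531 → y_1 = 0.561000 - (-2.864584)/(3.232531) = 1.447174
y_1 = 1.447174: f = -0.631985, f' = 2.141002 → y_2 = 1.447174 - (-0.631985)/(2.141002) = 1.742356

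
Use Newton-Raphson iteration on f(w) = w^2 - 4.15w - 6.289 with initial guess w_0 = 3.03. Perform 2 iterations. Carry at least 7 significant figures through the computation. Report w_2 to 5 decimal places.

5.96652

f'(w) = 2w - 4.15
w_0 = 3.030000: f = -9.682600, f' = 1.910000 → w_1 = 3.030000 - (-9.682600)/(1.910000) = 8.099424
w_1 = 8.099424: f = 25.699061, f' = 12.048848 → w_2 = 8.099424 - (25.699061)/(12.048848) = 5.966518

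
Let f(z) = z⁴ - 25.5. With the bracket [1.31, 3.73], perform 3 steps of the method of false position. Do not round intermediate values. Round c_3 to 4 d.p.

1.9672

f(1.310000) = -22.555001, f(3.730000) = 168.068786
step 1: c = 1.596339, f(c) = -19.006170 < 0 → new bracket [1.596339, 3.730000]
step 2: c = 1.813112, f(c) = -14.693166 < 0 → new bracket [1.813112, 3.730000]
step 3: c = 1.967220, f(c) = -10.523441 < 0 → new bracket [1.967220, 3.730000]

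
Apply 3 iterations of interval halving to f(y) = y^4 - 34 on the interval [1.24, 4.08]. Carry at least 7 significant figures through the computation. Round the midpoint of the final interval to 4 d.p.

f(1.240000) = -31.635786, f(4.080000) = 243.102633 (opposite signs)
step 1: m = 2.660000, f(m) = 16.064115 > 0 → root in [1.240000, 2.660000]
step 2: m = 1.950000, f(m) = -19.540994 < 0 → root in [1.950000, 2.660000]
step 3: m = 2.305000, f(m) = -5.771765 < 0 → root in [2.305000, 2.660000]
Midpoint of [2.305000, 2.660000] = 2.482500

2.4825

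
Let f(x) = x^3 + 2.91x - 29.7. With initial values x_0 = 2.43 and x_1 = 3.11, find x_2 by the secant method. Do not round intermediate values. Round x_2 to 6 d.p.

f(x_0) = -8.279793, f(x_1) = 9.430331
x_2 = 3.110000 - (9.430331)·(3.110000 - 2.430000)/(9.430331 - (-8.279793)) = 2.747912; f(x_2) = -0.954039

2.747912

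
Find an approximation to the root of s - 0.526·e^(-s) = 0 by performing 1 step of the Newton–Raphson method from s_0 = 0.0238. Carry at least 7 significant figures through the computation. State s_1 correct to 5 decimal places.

Newton update: s ← s − f(s)/f'(s).
f'(s) = 1 + 0.526·e^(-s)
s_0 = 0.023800: f = -0.489829, f' = 1.513629 → s_1 = 0.023800 - (-0.489829)/(1.513629) = 0.347412

0.34741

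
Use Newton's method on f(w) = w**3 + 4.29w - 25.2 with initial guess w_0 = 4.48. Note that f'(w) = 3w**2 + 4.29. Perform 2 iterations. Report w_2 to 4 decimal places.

Newton update: w ← w − f(w)/f'(w).
w_0 = 4.480000: f = 83.934592, f' = 64.501200 → w_1 = 4.480000 - (83.934592)/(64.501200) = 3.178713
w_1 = 3.178713: f = 20.555072, f' = 34.602643 → w_2 = 3.178713 - (20.555072)/(34.602643) = 2.584681

2.5847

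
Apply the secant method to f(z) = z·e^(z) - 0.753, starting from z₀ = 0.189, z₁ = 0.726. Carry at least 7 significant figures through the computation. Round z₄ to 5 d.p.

0.47104

f(z_0) = -0.524680, f(z_1) = 0.747495
z_2 = 0.726000 - (0.747495)·(0.726000 - 0.189000)/(0.747495 - (-0.524680)) = 0.410474; f(z_2) = -0.134198
z_3 = 0.410474 - (-0.134198)·(0.410474 - 0.726000)/(-0.134198 - (0.747495)) = 0.458498; f(z_3) = -0.027795
z_4 = 0.458498 - (-0.027795)·(0.458498 - 0.410474)/(-0.027795 - (-0.134198)) = 0.471043; f(z_4) = 0.001453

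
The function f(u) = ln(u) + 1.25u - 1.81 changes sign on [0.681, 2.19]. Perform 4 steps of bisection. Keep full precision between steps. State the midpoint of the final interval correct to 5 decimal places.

f(0.681000) = -1.342943, f(2.190000) = 1.711402 (opposite signs)
step 1: m = 1.435500, f(m) = 0.345888 > 0 → root in [0.681000, 1.435500]
step 2: m = 1.058250, f(m) = -0.430571 < 0 → root in [1.058250, 1.435500]
step 3: m = 1.246875, f(m) = -0.030766 < 0 → root in [1.246875, 1.435500]
step 4: m = 1.341188, f(m) = 0.160040 > 0 → root in [1.246875, 1.341188]
Midpoint of [1.246875, 1.341188] = 1.294031

1.29403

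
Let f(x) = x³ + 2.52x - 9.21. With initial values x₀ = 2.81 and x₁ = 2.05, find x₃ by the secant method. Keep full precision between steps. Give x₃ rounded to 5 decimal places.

f(x_0) = 20.059241, f(x_1) = 4.571125
x_2 = 2.050000 - (4.571125)·(2.050000 - 2.810000)/(4.571125 - (20.059241)) = 1.825695; f(x_2) = 1.476095
x_3 = 1.825695 - (1.476095)·(1.825695 - 2.050000)/(1.476095 - (4.571125)) = 1.718719; f(x_3) = 0.198261

1.71872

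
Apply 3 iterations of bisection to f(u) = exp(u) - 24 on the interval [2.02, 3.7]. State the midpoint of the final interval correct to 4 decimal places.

f(2.020000) = -16.461675, f(3.700000) = 16.447304 (opposite signs)
step 1: m = 2.860000, f(m) = -6.538473 < 0 → root in [2.860000, 3.700000]
step 2: m = 3.280000, f(m) = 2.575773 > 0 → root in [2.860000, 3.280000]
step 3: m = 3.070000, f(m) = -2.458097 < 0 → root in [3.070000, 3.280000]
Midpoint of [3.070000, 3.280000] = 3.175000

3.1750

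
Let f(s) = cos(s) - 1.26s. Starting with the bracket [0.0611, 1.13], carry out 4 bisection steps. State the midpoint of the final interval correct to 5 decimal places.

0.62895

f(0.061100) = 0.921148, f(1.130000) = -0.997140 (opposite signs)
step 1: m = 0.595550, f(m) = 0.077447 > 0 → root in [0.595550, 1.130000]
step 2: m = 0.862775, f(m) = -0.436765 < 0 → root in [0.595550, 0.862775]
step 3: m = 0.729162, f(m) = -0.173012 < 0 → root in [0.595550, 0.729162]
step 4: m = 0.662356, f(m) = -0.046023 < 0 → root in [0.595550, 0.662356]
Midpoint of [0.595550, 0.662356] = 0.628953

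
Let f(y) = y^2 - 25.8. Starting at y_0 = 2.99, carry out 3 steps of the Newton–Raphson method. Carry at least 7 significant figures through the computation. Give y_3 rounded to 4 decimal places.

f'(y) = 2y
y_0 = 2.990000: f = -16.859900, f' = 5.980000 → y_1 = 2.990000 - (-16.859900)/(5.980000) = 5.809381
y_1 = 5.809381: f = 7.948911, f' = 11.618763 → y_2 = 5.809381 - (7.948911)/(11.618763) = 5.125237
y_2 = 5.125237: f = 0.468053, f' = 10.250474 → y_3 = 5.125237 - (0.468053)/(10.250474) = 5.079575

5.0796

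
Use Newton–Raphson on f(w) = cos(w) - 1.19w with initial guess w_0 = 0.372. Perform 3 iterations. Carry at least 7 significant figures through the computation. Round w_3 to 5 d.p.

Newton update: w ← w − f(w)/f'(w).
f'(w) = -sin(w) - 1.19
w_0 = 0.372000: f = 0.488922, f' = -1.553479 → w_1 = 0.372000 - (0.488922)/(-1.553479) = 0.686727
w_1 = 0.686727: f = -0.043880, f' = -1.824010 → w_2 = 0.686727 - (-0.043880)/(-1.824010) = 0.662670
w_2 = 0.662670: f = -0.000225, f' = -1.805224 → w_3 = 0.662670 - (-0.000225)/(-1.805224) = 0.662545

0.66255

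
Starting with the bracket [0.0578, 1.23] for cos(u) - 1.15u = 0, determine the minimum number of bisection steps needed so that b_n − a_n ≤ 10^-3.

11

Initial width b − a = 1.23 − 0.0578 = 1.172200.
After n steps the width is (b−a)/2^n; need (b−a)/2^n ≤ 10^-3.
So n ≥ log₂(1.172200/10^-3) = log₂(1172.2000) ≈ 10.1950.
Hence n = 11.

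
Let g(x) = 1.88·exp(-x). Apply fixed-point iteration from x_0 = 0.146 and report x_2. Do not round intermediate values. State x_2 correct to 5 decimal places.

x_1 = g(0.146000) = 1.624616
x_2 = g(1.624616) = 0.370336

0.37034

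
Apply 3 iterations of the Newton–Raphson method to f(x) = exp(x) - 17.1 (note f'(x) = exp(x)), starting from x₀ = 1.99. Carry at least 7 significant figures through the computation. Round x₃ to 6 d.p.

2.844109

Newton update: x ← x − f(x)/f'(x).
x_0 = 1.990000: f = -9.784466, f' = 7.315534 → x_1 = 1.990000 - (-9.784466)/(7.315534) = 3.327492
x_1 = 3.327492: f = 10.768354, f' = 27.868354 → x_2 = 3.327492 - (10.768354)/(27.868354) = 2.941091
x_2 = 2.941091: f = 1.836495, f' = 18.936495 → x_3 = 2.941091 - (1.836495)/(18.936495) = 2.844109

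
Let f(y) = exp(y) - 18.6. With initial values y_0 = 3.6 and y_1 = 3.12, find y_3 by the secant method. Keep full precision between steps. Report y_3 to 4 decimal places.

f(y_0) = 17.998234, f(y_1) = 4.046380
y_2 = 3.120000 - (4.046380)·(3.120000 - 3.600000)/(4.046380 - (17.998234)) = 2.980788; f(y_2) = 1.103342
y_3 = 2.980788 - (1.103342)·(2.980788 - 3.120000)/(1.103342 - (4.046380)) = 2.928598; f(y_3) = 0.101391

2.9286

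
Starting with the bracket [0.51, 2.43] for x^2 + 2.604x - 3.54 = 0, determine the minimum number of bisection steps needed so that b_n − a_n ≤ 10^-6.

Initial width b − a = 2.43 − 0.51 = 1.920000.
After n steps the width is (b−a)/2^n; need (b−a)/2^n ≤ 10^-6.
So n ≥ log₂(1.920000/10^-6) = log₂(1920000.0000) ≈ 20.8727.
Hence n = 21.

21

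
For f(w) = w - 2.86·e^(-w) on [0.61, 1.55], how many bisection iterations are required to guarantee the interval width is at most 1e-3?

Initial width b − a = 1.55 − 0.61 = 0.940000.
After n steps the width is (b−a)/2^n; need (b−a)/2^n ≤ 1e-3.
So n ≥ log₂(0.940000/1e-3) = log₂(940.0000) ≈ 9.8765.
Hence n = 10.

10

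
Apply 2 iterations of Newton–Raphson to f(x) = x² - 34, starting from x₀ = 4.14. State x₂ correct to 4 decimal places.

f'(x) = 2x
x_0 = 4.140000: f = -16.860400, f' = 8.280000 → x_1 = 4.140000 - (-16.860400)/(8.280000) = 6.176280
x_1 = 6.176280: f = 4.146437, f' = 12.352560 → x_2 = 6.176280 - (4.146437)/(12.352560) = 5.840606

5.8406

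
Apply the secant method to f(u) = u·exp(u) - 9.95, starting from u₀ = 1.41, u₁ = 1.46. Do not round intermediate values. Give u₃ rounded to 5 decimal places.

f(u_0) = -4.174703, f(u_1) = -3.663299
u_2 = 1.460000 - (-3.663299)·(1.460000 - 1.410000)/(-3.663299 - (-4.174703)) = 1.818161; f(u_2) = 1.250817
u_3 = 1.818161 - (1.250817)·(1.818161 - 1.460000)/(1.250817 - (-3.663299)) = 1.726996; f(u_3) = -0.237826

1.72700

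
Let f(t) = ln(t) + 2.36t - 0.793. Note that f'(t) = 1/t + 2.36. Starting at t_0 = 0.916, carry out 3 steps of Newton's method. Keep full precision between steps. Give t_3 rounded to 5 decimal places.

t_0 = 0.916000: f = 1.281021, f' = 3.451703 → t_1 = 0.916000 - (1.281021)/(3.451703) = 0.544873
t_1 = 0.544873: f = -0.114303, f' = 4.195291 → t_2 = 0.544873 - (-0.114303)/(4.195291) = 0.572118
t_2 = 0.572118: f = -0.001210, f' = 4.107890 → t_3 = 0.572118 - (-0.001210)/(4.107890) = 0.572413

0.57241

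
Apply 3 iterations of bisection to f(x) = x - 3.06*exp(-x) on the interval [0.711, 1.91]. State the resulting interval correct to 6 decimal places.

f(0.711000) = -0.791928, f(1.910000) = 1.456874 (opposite signs)
step 1: m = 1.310500, f(m) = 0.485263 > 0 → root in [0.711000, 1.310500]
step 2: m = 1.010750, f(m) = -0.102925 < 0 → root in [1.010750, 1.310500]
step 3: m = 1.160625, f(m) = 0.201957 > 0 → root in [1.010750, 1.160625]

[1.010750, 1.160625]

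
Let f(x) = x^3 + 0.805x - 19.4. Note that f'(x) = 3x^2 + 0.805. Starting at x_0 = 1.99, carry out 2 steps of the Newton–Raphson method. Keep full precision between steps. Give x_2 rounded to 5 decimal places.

x_0 = 1.990000: f = -9.917451, f' = 12.685300 → x_1 = 1.990000 - (-9.917451)/(12.685300) = 2.771807
x_1 = 2.771807: f = 4.126850, f' = 23.853735 → x_2 = 2.771807 - (4.126850)/(23.853735) = 2.598800

2.59880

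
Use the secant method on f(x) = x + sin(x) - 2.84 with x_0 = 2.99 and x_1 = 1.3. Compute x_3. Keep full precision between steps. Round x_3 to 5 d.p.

Secant update: x_(k+1) = x_k − f(x_k)·(x_k − x_(k-1))/(f(x_k) − f(x_(k-1))).
f(x_0) = 0.301013, f(x_1) = -0.576442
x_2 = 1.300000 - (-0.576442)·(1.300000 - 2.990000)/(-0.576442 - (0.301013)) = 2.410242; f(x_2) = 0.238117
x_3 = 2.410242 - (0.238117)·(2.410242 - 1.300000)/(0.238117 - (-0.576442)) = 2.085688; f(x_3) = 0.116034

2.08569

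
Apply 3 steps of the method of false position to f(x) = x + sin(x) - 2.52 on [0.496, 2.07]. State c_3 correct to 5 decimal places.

1.54284

False-position update: c = (a·f(b) − b·f(a))/(f(b) − f(a)); replace the endpoint whose sign matches f(c).
f(0.496000) = -1.548089, f(2.070000) = 0.427964
step 1: c = 1.729111, f(c) = 0.196605 > 0 → new bracket [0.496000, 1.729111]
step 2: c = 1.590155, f(c) = 0.069967 > 0 → new bracket [0.496000, 1.590155]
step 3: c = 1.542842, f(c) = 0.022451 > 0 → new bracket [0.496000, 1.542842]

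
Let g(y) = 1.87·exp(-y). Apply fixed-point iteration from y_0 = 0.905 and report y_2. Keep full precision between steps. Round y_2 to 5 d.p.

0.87761

y_1 = g(0.905000) = 0.756493
y_2 = g(0.756493) = 0.877608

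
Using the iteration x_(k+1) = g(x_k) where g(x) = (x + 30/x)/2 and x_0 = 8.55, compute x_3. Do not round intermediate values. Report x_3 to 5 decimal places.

5.47728

x_1 = g(8.550000) = 6.029386
x_2 = g(6.029386) = 5.502509
x_3 = g(5.502509) = 5.477284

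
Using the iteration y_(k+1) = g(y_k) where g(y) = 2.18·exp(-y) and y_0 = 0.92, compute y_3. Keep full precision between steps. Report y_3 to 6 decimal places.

0.873618

y_1 = g(0.920000) = 0.868772
y_2 = g(0.868772) = 0.914437
y_3 = g(0.914437) = 0.873618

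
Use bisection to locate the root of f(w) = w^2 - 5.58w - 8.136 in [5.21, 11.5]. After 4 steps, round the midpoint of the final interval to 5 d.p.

f(5.210000) = -10.063700, f(11.500000) = 59.944000 (opposite signs)
step 1: m = 8.355000, f(m) = 15.049125 > 0 → root in [5.210000, 8.355000]
step 2: m = 6.782500, f(m) = 0.019956 > 0 → root in [5.210000, 6.782500]
step 3: m = 5.996250, f(m) = -5.640061 < 0 → root in [5.996250, 6.782500]
step 4: m = 6.389375, f(m) = -2.964600 < 0 → root in [6.389375, 6.782500]
Midpoint of [6.389375, 6.782500] = 6.585938

6.58594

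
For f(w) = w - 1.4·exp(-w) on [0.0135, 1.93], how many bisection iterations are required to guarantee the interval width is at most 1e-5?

Initial width b − a = 1.93 − 0.0135 = 1.916500.
After n steps the width is (b−a)/2^n; need (b−a)/2^n ≤ 1e-5.
So n ≥ log₂(1.916500/1e-5) = log₂(191650.0000) ≈ 17.5481.
Hence n = 18.

18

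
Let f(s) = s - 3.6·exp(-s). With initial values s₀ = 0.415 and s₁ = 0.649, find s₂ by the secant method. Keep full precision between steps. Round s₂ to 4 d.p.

f(s_0) = -1.962225, f(s_1) = -1.232245
s_2 = 0.649000 - (-1.232245)·(0.649000 - 0.415000)/(-1.232245 - (-1.962225)) = 1.044005; f(s_2) = -0.223347

1.0440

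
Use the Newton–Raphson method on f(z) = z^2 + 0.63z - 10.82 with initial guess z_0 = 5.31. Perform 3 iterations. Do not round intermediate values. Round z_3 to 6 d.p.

2.989563

Newton update: z ← z − f(z)/f'(z).
f'(z) = 2z + 0.63
z_0 = 5.310000: f = 20.721400, f' = 11.250000 → z_1 = 5.310000 - (20.721400)/(11.250000) = 3.468098
z_1 = 3.468098: f = 3.392604, f' = 7.566196 → z_2 = 3.468098 - (3.392604)/(7.566196) = 3.019708
z_2 = 3.019708: f = 0.201053, f' = 6.669416 → z_3 = 3.019708 - (0.201053)/(6.669416) = 2.989563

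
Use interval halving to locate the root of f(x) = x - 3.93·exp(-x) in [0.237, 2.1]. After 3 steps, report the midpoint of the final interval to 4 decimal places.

1.2849

f(0.237000) = -2.863736, f(2.100000) = 1.618746 (opposite signs)
step 1: m = 1.168500, f(m) = -0.053073 < 0 → root in [1.168500, 2.100000]
step 2: m = 1.634250, f(m) = 0.867512 > 0 → root in [1.168500, 1.634250]
step 3: m = 1.401375, f(m) = 0.433581 > 0 → root in [1.168500, 1.401375]
Midpoint of [1.168500, 1.401375] = 1.284938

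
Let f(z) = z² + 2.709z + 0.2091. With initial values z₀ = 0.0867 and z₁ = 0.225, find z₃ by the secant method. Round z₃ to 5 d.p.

-0.07774

Secant update: z_(k+1) = z_k − f(z_k)·(z_k − z_(k-1))/(f(z_k) − f(z_(k-1))).
f(z_0) = 0.451487, f(z_1) = 0.869250
z_2 = 0.225000 - (0.869250)·(0.225000 - 0.086700)/(0.869250 - (0.451487)) = -0.062764; f(z_2) = 0.043011
z_3 = -0.062764 - (0.043011)·(-0.062764 - 0.225000)/(0.043011 - (0.869250)) = -0.077744; f(z_3) = 0.004535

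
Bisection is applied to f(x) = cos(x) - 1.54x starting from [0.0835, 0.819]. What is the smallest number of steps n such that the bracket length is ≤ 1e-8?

Initial width b − a = 0.819 − 0.0835 = 0.735500.
After n steps the width is (b−a)/2^n; need (b−a)/2^n ≤ 1e-8.
So n ≥ log₂(0.735500/1e-8) = log₂(73550000.0000) ≈ 26.1322.
Hence n = 27.

27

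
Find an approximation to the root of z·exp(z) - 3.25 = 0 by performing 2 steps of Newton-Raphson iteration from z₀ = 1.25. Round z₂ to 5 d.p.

1.09150

Newton update: z ← z − f(z)/f'(z).
f'(z) = (z + 1)·exp(z)
z_0 = 1.250000: f = 1.112929, f' = 7.853272 → z_1 = 1.250000 - (1.112929)/(7.853272) = 1.108285
z_1 = 1.108285: f = 0.107170, f' = 6.386328 → z_2 = 1.108285 - (0.107170)/(6.386328) = 1.091504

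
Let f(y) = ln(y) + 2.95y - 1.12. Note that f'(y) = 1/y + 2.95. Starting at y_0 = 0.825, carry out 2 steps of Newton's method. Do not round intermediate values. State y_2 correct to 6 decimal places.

0.570061

y_0 = 0.825000: f = 1.121378, f' = 4.162121 → y_1 = 0.825000 - (1.121378)/(4.162121) = 0.555575
y_1 = 0.555575: f = -0.068804, f' = 4.749936 → y_2 = 0.555575 - (-0.068804)/(4.749936) = 0.570061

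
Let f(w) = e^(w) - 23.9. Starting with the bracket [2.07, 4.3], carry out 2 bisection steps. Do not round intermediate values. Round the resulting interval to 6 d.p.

f(2.070000) = -15.975177, f(4.300000) = 49.799794 (opposite signs)
step 1: m = 3.185000, f(m) = 0.267288 > 0 → root in [2.070000, 3.185000]
step 2: m = 2.627500, f(m) = -10.060871 < 0 → root in [2.627500, 3.185000]

[2.627500, 3.185000]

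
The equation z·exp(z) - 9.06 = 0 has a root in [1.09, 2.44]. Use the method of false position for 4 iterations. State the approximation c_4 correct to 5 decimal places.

1.66069

f(1.090000) = -5.818041, f(2.440000) = 18.934219
step 1: c = 1.407319, f(c) = -3.311120 < 0 → new bracket [1.407319, 2.440000]
step 2: c = 1.561029, f(c) = -1.623697 < 0 → new bracket [1.561029, 2.440000]
step 3: c = 1.630451, f(c) = -0.734624 < 0 → new bracket [1.630451, 2.440000]
step 4: c = 1.660688, f(c) = -0.319919 < 0 → new bracket [1.660688, 2.440000]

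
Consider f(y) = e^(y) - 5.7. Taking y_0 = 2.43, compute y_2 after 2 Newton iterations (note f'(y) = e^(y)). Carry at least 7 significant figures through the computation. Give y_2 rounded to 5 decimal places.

y_0 = 2.430000: f = 5.658882, f' = 11.358882 → y_1 = 2.430000 - (5.658882)/(11.358882) = 1.931810
y_1 = 1.931810: f = 1.201991, f' = 6.901991 → y_2 = 1.931810 - (1.201991)/(6.901991) = 1.757659

1.75766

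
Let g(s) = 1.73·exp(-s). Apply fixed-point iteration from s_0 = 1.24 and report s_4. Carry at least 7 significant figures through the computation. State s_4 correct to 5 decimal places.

s_1 = g(1.240000) = 0.500635
s_2 = g(0.500635) = 1.048632
s_3 = g(1.048632) = 0.606221
s_4 = g(0.606221) = 0.943556

0.94356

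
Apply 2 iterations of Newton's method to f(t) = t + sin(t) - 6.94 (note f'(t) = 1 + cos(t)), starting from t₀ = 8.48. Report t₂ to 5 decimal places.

70.14875

t_0 = 8.480000: f = 2.350367, f' = 0.414077 → t_1 = 8.480000 - (2.350367)/(0.414077) = 2.803843
t_1 = 2.803843: f = -3.804792, f' = 0.056497 → t_2 = 2.803843 - (-3.804792)/(0.056497) = 70.148745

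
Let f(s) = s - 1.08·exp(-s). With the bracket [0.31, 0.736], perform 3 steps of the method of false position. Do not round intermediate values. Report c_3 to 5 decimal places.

f(0.310000) = -0.482123, f(0.736000) = 0.218652
step 1: c = 0.603082, f(c) = 0.012189 > 0 → new bracket [0.310000, 0.603082]
step 2: c = 0.595855, f(c) = 0.000676 > 0 → new bracket [0.310000, 0.595855]
step 3: c = 0.595454, f(c) = 0.000038 > 0 → new bracket [0.310000, 0.595454]

0.59545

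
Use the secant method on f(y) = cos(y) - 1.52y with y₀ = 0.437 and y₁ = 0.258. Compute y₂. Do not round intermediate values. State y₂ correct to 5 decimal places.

0.56699

f(y_0) = 0.241785, f(y_1) = 0.574742
y_2 = 0.258000 - (0.574742)·(0.258000 - 0.437000)/(0.574742 - (0.241785)) = 0.566986; f(y_2) = -0.018294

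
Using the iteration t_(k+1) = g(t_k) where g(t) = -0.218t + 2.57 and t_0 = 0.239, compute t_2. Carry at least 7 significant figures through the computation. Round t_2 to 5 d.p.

2.02110

t_1 = g(0.239000) = 2.517898
t_2 = g(2.517898) = 2.021098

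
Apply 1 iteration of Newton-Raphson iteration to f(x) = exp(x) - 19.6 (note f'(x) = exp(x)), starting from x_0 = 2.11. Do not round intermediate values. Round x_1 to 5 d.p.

Newton update: x ← x − f(x)/f'(x).
x_0 = 2.110000: f = -11.351759, f' = 8.248241 → x_1 = 2.110000 - (-11.351759)/(8.248241) = 3.486264

3.48626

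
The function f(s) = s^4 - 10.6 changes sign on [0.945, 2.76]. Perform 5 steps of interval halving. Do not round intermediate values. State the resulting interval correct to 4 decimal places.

[1.7958, 1.8525]

f(0.945000) = -9.802506, f(2.760000) = 47.427830 (opposite signs)
step 1: m = 1.852500, f(m) = 1.176951 > 0 → root in [0.945000, 1.852500]
step 2: m = 1.398750, f(m) = -6.772102 < 0 → root in [1.398750, 1.852500]
step 3: m = 1.625625, f(m) = -3.616366 < 0 → root in [1.625625, 1.852500]
step 4: m = 1.739062, f(m) = -1.453377 < 0 → root in [1.739062, 1.852500]
step 5: m = 1.795781, f(m) = -0.200470 < 0 → root in [1.795781, 1.852500]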